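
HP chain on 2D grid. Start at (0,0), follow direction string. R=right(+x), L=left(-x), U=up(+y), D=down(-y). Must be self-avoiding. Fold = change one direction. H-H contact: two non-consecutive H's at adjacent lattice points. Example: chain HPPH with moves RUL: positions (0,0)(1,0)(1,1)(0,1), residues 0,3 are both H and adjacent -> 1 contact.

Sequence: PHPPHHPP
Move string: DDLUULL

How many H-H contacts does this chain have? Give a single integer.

Answer: 1

Derivation:
Positions: [(0, 0), (0, -1), (0, -2), (-1, -2), (-1, -1), (-1, 0), (-2, 0), (-3, 0)]
H-H contact: residue 1 @(0,-1) - residue 4 @(-1, -1)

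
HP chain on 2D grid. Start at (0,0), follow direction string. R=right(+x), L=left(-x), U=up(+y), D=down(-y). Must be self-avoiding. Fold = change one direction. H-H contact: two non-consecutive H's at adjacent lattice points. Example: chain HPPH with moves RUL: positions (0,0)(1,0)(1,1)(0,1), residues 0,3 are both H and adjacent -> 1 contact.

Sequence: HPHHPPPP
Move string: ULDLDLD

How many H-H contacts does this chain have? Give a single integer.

Answer: 1

Derivation:
Positions: [(0, 0), (0, 1), (-1, 1), (-1, 0), (-2, 0), (-2, -1), (-3, -1), (-3, -2)]
H-H contact: residue 0 @(0,0) - residue 3 @(-1, 0)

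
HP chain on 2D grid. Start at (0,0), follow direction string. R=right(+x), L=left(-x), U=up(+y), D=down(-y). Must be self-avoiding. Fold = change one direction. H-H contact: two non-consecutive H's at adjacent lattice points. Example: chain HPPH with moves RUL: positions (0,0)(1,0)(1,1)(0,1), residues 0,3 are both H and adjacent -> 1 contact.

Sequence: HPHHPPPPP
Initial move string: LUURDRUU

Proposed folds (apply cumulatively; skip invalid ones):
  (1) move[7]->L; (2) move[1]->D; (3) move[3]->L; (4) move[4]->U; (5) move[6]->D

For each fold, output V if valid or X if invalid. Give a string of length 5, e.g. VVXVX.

Initial: LUURDRUU -> [(0, 0), (-1, 0), (-1, 1), (-1, 2), (0, 2), (0, 1), (1, 1), (1, 2), (1, 3)]
Fold 1: move[7]->L => LUURDRUL INVALID (collision), skipped
Fold 2: move[1]->D => LDURDRUU INVALID (collision), skipped
Fold 3: move[3]->L => LUULDRUU INVALID (collision), skipped
Fold 4: move[4]->U => LUURURUU VALID
Fold 5: move[6]->D => LUURURDU INVALID (collision), skipped

Answer: XXXVX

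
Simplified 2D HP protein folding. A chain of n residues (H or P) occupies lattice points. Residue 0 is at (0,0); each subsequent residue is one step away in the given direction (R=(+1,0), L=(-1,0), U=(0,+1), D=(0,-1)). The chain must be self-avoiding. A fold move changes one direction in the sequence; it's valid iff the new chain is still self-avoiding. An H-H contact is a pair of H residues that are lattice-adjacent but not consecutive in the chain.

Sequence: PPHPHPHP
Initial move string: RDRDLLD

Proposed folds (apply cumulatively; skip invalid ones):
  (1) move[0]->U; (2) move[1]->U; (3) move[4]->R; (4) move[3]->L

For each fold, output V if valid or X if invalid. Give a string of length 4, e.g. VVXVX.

Initial: RDRDLLD -> [(0, 0), (1, 0), (1, -1), (2, -1), (2, -2), (1, -2), (0, -2), (0, -3)]
Fold 1: move[0]->U => UDRDLLD INVALID (collision), skipped
Fold 2: move[1]->U => RURDLLD INVALID (collision), skipped
Fold 3: move[4]->R => RDRDRLD INVALID (collision), skipped
Fold 4: move[3]->L => RDRLLLD INVALID (collision), skipped

Answer: XXXX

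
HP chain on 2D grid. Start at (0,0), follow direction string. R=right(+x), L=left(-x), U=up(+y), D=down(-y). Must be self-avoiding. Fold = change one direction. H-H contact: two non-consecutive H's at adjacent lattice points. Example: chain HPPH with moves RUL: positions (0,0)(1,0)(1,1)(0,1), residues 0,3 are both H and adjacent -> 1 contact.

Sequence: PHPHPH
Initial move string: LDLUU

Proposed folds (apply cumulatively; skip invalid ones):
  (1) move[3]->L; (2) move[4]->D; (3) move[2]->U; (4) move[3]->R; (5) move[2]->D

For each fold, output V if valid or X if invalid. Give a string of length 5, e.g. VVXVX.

Answer: VVXXV

Derivation:
Initial: LDLUU -> [(0, 0), (-1, 0), (-1, -1), (-2, -1), (-2, 0), (-2, 1)]
Fold 1: move[3]->L => LDLLU VALID
Fold 2: move[4]->D => LDLLD VALID
Fold 3: move[2]->U => LDULD INVALID (collision), skipped
Fold 4: move[3]->R => LDLRD INVALID (collision), skipped
Fold 5: move[2]->D => LDDLD VALID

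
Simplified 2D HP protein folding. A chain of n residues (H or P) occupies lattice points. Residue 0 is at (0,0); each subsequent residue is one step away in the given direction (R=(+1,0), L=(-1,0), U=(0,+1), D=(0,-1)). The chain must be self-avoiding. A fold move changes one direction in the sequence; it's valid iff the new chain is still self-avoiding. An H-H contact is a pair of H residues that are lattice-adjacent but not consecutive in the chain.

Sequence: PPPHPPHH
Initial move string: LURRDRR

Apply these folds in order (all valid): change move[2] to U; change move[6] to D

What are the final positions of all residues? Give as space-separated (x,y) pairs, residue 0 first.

Initial moves: LURRDRR
Fold: move[2]->U => LUURDRR (positions: [(0, 0), (-1, 0), (-1, 1), (-1, 2), (0, 2), (0, 1), (1, 1), (2, 1)])
Fold: move[6]->D => LUURDRD (positions: [(0, 0), (-1, 0), (-1, 1), (-1, 2), (0, 2), (0, 1), (1, 1), (1, 0)])

Answer: (0,0) (-1,0) (-1,1) (-1,2) (0,2) (0,1) (1,1) (1,0)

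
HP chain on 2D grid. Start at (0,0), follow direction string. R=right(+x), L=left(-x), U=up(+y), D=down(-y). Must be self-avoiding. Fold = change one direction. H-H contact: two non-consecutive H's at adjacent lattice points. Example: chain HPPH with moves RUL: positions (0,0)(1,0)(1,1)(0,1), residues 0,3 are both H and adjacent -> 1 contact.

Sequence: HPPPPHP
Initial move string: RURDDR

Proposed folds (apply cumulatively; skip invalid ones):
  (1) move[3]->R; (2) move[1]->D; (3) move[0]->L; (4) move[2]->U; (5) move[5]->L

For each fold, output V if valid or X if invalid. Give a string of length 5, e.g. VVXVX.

Initial: RURDDR -> [(0, 0), (1, 0), (1, 1), (2, 1), (2, 0), (2, -1), (3, -1)]
Fold 1: move[3]->R => RURRDR VALID
Fold 2: move[1]->D => RDRRDR VALID
Fold 3: move[0]->L => LDRRDR VALID
Fold 4: move[2]->U => LDURDR INVALID (collision), skipped
Fold 5: move[5]->L => LDRRDL VALID

Answer: VVVXV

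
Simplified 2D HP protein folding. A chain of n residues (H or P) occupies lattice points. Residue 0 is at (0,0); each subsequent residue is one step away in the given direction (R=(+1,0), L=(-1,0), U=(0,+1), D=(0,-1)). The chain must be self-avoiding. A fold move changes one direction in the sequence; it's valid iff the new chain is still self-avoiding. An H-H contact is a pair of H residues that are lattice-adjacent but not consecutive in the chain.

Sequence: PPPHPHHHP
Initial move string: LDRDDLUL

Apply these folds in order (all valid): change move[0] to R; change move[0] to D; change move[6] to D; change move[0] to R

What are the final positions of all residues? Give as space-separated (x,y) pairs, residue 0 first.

Initial moves: LDRDDLUL
Fold: move[0]->R => RDRDDLUL (positions: [(0, 0), (1, 0), (1, -1), (2, -1), (2, -2), (2, -3), (1, -3), (1, -2), (0, -2)])
Fold: move[0]->D => DDRDDLUL (positions: [(0, 0), (0, -1), (0, -2), (1, -2), (1, -3), (1, -4), (0, -4), (0, -3), (-1, -3)])
Fold: move[6]->D => DDRDDLDL (positions: [(0, 0), (0, -1), (0, -2), (1, -2), (1, -3), (1, -4), (0, -4), (0, -5), (-1, -5)])
Fold: move[0]->R => RDRDDLDL (positions: [(0, 0), (1, 0), (1, -1), (2, -1), (2, -2), (2, -3), (1, -3), (1, -4), (0, -4)])

Answer: (0,0) (1,0) (1,-1) (2,-1) (2,-2) (2,-3) (1,-3) (1,-4) (0,-4)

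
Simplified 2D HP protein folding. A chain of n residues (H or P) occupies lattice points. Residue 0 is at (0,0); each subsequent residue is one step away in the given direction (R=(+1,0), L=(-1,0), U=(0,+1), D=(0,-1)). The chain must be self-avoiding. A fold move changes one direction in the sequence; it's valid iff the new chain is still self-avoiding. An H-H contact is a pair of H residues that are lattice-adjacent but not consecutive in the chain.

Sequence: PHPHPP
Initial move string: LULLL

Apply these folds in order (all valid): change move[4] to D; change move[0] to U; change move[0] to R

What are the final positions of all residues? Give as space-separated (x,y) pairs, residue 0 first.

Answer: (0,0) (1,0) (1,1) (0,1) (-1,1) (-1,0)

Derivation:
Initial moves: LULLL
Fold: move[4]->D => LULLD (positions: [(0, 0), (-1, 0), (-1, 1), (-2, 1), (-3, 1), (-3, 0)])
Fold: move[0]->U => UULLD (positions: [(0, 0), (0, 1), (0, 2), (-1, 2), (-2, 2), (-2, 1)])
Fold: move[0]->R => RULLD (positions: [(0, 0), (1, 0), (1, 1), (0, 1), (-1, 1), (-1, 0)])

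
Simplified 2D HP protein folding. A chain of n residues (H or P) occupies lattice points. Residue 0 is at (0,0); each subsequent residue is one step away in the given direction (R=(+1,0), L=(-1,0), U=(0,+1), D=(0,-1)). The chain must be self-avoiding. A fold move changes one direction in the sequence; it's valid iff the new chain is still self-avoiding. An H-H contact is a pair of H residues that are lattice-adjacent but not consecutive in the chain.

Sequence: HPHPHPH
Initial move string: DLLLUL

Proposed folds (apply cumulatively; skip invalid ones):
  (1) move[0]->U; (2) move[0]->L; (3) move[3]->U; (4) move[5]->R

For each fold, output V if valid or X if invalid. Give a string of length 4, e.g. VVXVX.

Answer: VVVV

Derivation:
Initial: DLLLUL -> [(0, 0), (0, -1), (-1, -1), (-2, -1), (-3, -1), (-3, 0), (-4, 0)]
Fold 1: move[0]->U => ULLLUL VALID
Fold 2: move[0]->L => LLLLUL VALID
Fold 3: move[3]->U => LLLUUL VALID
Fold 4: move[5]->R => LLLUUR VALID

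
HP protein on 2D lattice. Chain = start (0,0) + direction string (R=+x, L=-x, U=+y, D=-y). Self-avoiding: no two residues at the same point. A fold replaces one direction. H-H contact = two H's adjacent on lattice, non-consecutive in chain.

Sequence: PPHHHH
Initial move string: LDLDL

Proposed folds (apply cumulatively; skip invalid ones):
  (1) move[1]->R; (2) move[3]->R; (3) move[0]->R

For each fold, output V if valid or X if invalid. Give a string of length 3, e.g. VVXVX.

Answer: XXV

Derivation:
Initial: LDLDL -> [(0, 0), (-1, 0), (-1, -1), (-2, -1), (-2, -2), (-3, -2)]
Fold 1: move[1]->R => LRLDL INVALID (collision), skipped
Fold 2: move[3]->R => LDLRL INVALID (collision), skipped
Fold 3: move[0]->R => RDLDL VALID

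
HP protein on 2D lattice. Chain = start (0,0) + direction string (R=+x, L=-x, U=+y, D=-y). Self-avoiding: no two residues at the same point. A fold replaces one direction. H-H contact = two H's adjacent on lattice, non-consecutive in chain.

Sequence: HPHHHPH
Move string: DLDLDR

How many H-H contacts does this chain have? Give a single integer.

Answer: 1

Derivation:
Positions: [(0, 0), (0, -1), (-1, -1), (-1, -2), (-2, -2), (-2, -3), (-1, -3)]
H-H contact: residue 3 @(-1,-2) - residue 6 @(-1, -3)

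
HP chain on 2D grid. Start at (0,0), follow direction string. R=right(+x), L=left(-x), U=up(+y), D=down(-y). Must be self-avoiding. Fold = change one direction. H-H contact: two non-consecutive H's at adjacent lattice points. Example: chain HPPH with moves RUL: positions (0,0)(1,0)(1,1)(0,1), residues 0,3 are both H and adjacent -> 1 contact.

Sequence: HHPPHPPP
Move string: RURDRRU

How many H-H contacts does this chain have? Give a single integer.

Answer: 1

Derivation:
Positions: [(0, 0), (1, 0), (1, 1), (2, 1), (2, 0), (3, 0), (4, 0), (4, 1)]
H-H contact: residue 1 @(1,0) - residue 4 @(2, 0)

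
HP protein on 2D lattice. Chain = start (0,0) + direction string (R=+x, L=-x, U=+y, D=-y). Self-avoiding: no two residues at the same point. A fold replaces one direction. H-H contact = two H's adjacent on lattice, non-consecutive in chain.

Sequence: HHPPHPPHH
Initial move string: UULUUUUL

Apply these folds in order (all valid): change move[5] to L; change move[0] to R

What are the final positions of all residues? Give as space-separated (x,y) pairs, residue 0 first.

Initial moves: UULUUUUL
Fold: move[5]->L => UULUULUL (positions: [(0, 0), (0, 1), (0, 2), (-1, 2), (-1, 3), (-1, 4), (-2, 4), (-2, 5), (-3, 5)])
Fold: move[0]->R => RULUULUL (positions: [(0, 0), (1, 0), (1, 1), (0, 1), (0, 2), (0, 3), (-1, 3), (-1, 4), (-2, 4)])

Answer: (0,0) (1,0) (1,1) (0,1) (0,2) (0,3) (-1,3) (-1,4) (-2,4)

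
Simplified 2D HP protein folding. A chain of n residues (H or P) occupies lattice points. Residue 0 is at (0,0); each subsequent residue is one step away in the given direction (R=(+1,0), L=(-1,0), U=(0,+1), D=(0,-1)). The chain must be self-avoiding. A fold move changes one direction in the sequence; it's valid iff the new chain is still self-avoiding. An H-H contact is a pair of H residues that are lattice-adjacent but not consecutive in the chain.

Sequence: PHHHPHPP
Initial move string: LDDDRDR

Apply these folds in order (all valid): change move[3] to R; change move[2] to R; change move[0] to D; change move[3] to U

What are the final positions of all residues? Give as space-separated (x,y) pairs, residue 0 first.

Answer: (0,0) (0,-1) (0,-2) (1,-2) (1,-1) (2,-1) (2,-2) (3,-2)

Derivation:
Initial moves: LDDDRDR
Fold: move[3]->R => LDDRRDR (positions: [(0, 0), (-1, 0), (-1, -1), (-1, -2), (0, -2), (1, -2), (1, -3), (2, -3)])
Fold: move[2]->R => LDRRRDR (positions: [(0, 0), (-1, 0), (-1, -1), (0, -1), (1, -1), (2, -1), (2, -2), (3, -2)])
Fold: move[0]->D => DDRRRDR (positions: [(0, 0), (0, -1), (0, -2), (1, -2), (2, -2), (3, -2), (3, -3), (4, -3)])
Fold: move[3]->U => DDRURDR (positions: [(0, 0), (0, -1), (0, -2), (1, -2), (1, -1), (2, -1), (2, -2), (3, -2)])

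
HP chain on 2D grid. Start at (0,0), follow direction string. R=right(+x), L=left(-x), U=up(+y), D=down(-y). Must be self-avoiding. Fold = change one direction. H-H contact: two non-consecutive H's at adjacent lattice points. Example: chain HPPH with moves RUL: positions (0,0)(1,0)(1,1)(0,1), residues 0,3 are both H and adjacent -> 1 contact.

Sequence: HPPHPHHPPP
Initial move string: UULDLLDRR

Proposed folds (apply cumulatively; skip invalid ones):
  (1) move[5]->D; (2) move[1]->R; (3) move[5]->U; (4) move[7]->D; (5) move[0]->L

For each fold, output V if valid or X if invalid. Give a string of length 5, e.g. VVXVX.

Initial: UULDLLDRR -> [(0, 0), (0, 1), (0, 2), (-1, 2), (-1, 1), (-2, 1), (-3, 1), (-3, 0), (-2, 0), (-1, 0)]
Fold 1: move[5]->D => UULDLDDRR VALID
Fold 2: move[1]->R => URLDLDDRR INVALID (collision), skipped
Fold 3: move[5]->U => UULDLUDRR INVALID (collision), skipped
Fold 4: move[7]->D => UULDLDDDR VALID
Fold 5: move[0]->L => LULDLDDDR VALID

Answer: VXXVV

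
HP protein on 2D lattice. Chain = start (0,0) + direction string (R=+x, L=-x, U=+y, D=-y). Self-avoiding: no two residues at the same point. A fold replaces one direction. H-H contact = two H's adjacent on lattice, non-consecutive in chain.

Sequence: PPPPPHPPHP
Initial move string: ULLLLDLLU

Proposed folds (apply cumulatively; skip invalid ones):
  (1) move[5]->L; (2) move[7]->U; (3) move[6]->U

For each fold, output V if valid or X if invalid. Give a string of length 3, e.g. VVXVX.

Answer: VVV

Derivation:
Initial: ULLLLDLLU -> [(0, 0), (0, 1), (-1, 1), (-2, 1), (-3, 1), (-4, 1), (-4, 0), (-5, 0), (-6, 0), (-6, 1)]
Fold 1: move[5]->L => ULLLLLLLU VALID
Fold 2: move[7]->U => ULLLLLLUU VALID
Fold 3: move[6]->U => ULLLLLUUU VALID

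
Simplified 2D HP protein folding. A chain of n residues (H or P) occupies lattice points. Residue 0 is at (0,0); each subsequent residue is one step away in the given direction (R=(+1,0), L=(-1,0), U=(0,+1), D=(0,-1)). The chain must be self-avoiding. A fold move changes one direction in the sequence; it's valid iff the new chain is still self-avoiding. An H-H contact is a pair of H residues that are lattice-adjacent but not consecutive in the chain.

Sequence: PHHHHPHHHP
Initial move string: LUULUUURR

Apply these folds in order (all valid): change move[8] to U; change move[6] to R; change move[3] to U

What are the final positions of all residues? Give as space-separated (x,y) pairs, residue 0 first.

Initial moves: LUULUUURR
Fold: move[8]->U => LUULUUURU (positions: [(0, 0), (-1, 0), (-1, 1), (-1, 2), (-2, 2), (-2, 3), (-2, 4), (-2, 5), (-1, 5), (-1, 6)])
Fold: move[6]->R => LUULUURRU (positions: [(0, 0), (-1, 0), (-1, 1), (-1, 2), (-2, 2), (-2, 3), (-2, 4), (-1, 4), (0, 4), (0, 5)])
Fold: move[3]->U => LUUUUURRU (positions: [(0, 0), (-1, 0), (-1, 1), (-1, 2), (-1, 3), (-1, 4), (-1, 5), (0, 5), (1, 5), (1, 6)])

Answer: (0,0) (-1,0) (-1,1) (-1,2) (-1,3) (-1,4) (-1,5) (0,5) (1,5) (1,6)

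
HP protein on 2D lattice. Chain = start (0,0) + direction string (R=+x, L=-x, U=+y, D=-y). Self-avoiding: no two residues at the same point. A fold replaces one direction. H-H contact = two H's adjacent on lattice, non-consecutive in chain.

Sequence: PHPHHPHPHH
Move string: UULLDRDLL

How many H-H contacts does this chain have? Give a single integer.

Answer: 2

Derivation:
Positions: [(0, 0), (0, 1), (0, 2), (-1, 2), (-2, 2), (-2, 1), (-1, 1), (-1, 0), (-2, 0), (-3, 0)]
H-H contact: residue 1 @(0,1) - residue 6 @(-1, 1)
H-H contact: residue 3 @(-1,2) - residue 6 @(-1, 1)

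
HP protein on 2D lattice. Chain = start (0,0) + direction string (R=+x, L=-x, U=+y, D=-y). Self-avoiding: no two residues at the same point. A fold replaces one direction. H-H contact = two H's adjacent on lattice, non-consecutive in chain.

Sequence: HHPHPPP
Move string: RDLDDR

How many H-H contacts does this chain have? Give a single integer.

Answer: 1

Derivation:
Positions: [(0, 0), (1, 0), (1, -1), (0, -1), (0, -2), (0, -3), (1, -3)]
H-H contact: residue 0 @(0,0) - residue 3 @(0, -1)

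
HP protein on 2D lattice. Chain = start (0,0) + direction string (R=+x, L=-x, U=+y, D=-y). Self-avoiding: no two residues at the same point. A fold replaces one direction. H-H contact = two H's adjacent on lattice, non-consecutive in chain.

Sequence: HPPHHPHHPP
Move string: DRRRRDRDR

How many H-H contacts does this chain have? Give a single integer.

Positions: [(0, 0), (0, -1), (1, -1), (2, -1), (3, -1), (4, -1), (4, -2), (5, -2), (5, -3), (6, -3)]
No H-H contacts found.

Answer: 0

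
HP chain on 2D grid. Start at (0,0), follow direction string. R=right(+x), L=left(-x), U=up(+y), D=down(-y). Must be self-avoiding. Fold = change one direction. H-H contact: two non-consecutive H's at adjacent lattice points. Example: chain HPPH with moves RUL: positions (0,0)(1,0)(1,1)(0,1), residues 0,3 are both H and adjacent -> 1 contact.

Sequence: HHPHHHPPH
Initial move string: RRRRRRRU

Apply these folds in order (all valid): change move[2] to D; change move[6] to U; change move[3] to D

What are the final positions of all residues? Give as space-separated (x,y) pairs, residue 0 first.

Answer: (0,0) (1,0) (2,0) (2,-1) (2,-2) (3,-2) (4,-2) (4,-1) (4,0)

Derivation:
Initial moves: RRRRRRRU
Fold: move[2]->D => RRDRRRRU (positions: [(0, 0), (1, 0), (2, 0), (2, -1), (3, -1), (4, -1), (5, -1), (6, -1), (6, 0)])
Fold: move[6]->U => RRDRRRUU (positions: [(0, 0), (1, 0), (2, 0), (2, -1), (3, -1), (4, -1), (5, -1), (5, 0), (5, 1)])
Fold: move[3]->D => RRDDRRUU (positions: [(0, 0), (1, 0), (2, 0), (2, -1), (2, -2), (3, -2), (4, -2), (4, -1), (4, 0)])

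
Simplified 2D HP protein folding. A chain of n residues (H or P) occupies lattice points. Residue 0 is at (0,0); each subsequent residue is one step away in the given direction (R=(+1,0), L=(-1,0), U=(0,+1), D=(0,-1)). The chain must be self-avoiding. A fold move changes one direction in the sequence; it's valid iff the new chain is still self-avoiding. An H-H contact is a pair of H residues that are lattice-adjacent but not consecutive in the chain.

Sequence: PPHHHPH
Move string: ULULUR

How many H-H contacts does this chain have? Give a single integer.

Positions: [(0, 0), (0, 1), (-1, 1), (-1, 2), (-2, 2), (-2, 3), (-1, 3)]
H-H contact: residue 3 @(-1,2) - residue 6 @(-1, 3)

Answer: 1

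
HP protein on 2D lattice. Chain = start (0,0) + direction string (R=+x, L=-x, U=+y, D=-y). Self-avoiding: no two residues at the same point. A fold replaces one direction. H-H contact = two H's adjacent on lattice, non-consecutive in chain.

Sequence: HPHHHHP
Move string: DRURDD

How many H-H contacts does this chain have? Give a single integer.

Answer: 2

Derivation:
Positions: [(0, 0), (0, -1), (1, -1), (1, 0), (2, 0), (2, -1), (2, -2)]
H-H contact: residue 0 @(0,0) - residue 3 @(1, 0)
H-H contact: residue 2 @(1,-1) - residue 5 @(2, -1)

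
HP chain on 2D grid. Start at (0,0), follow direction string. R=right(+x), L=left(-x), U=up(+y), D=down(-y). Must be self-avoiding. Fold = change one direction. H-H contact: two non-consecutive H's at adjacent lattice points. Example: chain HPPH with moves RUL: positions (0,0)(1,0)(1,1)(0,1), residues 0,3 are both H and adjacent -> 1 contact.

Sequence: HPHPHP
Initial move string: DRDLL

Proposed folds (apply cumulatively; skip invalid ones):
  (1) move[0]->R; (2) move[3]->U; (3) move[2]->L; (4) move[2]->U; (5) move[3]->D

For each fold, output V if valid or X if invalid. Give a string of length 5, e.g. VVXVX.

Answer: VXXVX

Derivation:
Initial: DRDLL -> [(0, 0), (0, -1), (1, -1), (1, -2), (0, -2), (-1, -2)]
Fold 1: move[0]->R => RRDLL VALID
Fold 2: move[3]->U => RRDUL INVALID (collision), skipped
Fold 3: move[2]->L => RRLLL INVALID (collision), skipped
Fold 4: move[2]->U => RRULL VALID
Fold 5: move[3]->D => RRUDL INVALID (collision), skipped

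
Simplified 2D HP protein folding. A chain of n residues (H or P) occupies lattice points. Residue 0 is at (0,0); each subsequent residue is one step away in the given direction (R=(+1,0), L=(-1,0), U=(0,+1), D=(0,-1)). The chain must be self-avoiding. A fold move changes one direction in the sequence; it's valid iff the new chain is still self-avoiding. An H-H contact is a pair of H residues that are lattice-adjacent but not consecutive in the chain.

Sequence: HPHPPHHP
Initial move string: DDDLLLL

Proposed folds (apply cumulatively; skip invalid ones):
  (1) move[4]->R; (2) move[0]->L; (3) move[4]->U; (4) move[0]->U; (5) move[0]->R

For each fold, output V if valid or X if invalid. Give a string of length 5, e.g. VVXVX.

Initial: DDDLLLL -> [(0, 0), (0, -1), (0, -2), (0, -3), (-1, -3), (-2, -3), (-3, -3), (-4, -3)]
Fold 1: move[4]->R => DDDLRLL INVALID (collision), skipped
Fold 2: move[0]->L => LDDLLLL VALID
Fold 3: move[4]->U => LDDLULL VALID
Fold 4: move[0]->U => UDDLULL INVALID (collision), skipped
Fold 5: move[0]->R => RDDLULL VALID

Answer: XVVXV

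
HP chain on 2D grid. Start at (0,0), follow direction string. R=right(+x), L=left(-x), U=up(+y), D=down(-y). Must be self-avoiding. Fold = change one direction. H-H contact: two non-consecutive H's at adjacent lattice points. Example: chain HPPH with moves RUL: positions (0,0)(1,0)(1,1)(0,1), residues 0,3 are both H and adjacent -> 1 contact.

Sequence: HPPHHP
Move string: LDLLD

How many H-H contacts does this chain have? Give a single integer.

Positions: [(0, 0), (-1, 0), (-1, -1), (-2, -1), (-3, -1), (-3, -2)]
No H-H contacts found.

Answer: 0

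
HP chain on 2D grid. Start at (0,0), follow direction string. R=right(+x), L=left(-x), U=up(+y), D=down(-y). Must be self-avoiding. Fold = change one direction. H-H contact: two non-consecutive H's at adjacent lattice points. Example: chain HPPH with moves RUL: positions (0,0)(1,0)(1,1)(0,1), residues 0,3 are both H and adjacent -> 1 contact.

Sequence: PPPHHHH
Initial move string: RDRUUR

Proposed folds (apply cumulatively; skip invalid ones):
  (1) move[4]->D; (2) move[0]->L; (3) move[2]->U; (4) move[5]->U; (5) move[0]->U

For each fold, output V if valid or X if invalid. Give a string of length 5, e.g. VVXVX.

Initial: RDRUUR -> [(0, 0), (1, 0), (1, -1), (2, -1), (2, 0), (2, 1), (3, 1)]
Fold 1: move[4]->D => RDRUDR INVALID (collision), skipped
Fold 2: move[0]->L => LDRUUR INVALID (collision), skipped
Fold 3: move[2]->U => RDUUUR INVALID (collision), skipped
Fold 4: move[5]->U => RDRUUU VALID
Fold 5: move[0]->U => UDRUUU INVALID (collision), skipped

Answer: XXXVX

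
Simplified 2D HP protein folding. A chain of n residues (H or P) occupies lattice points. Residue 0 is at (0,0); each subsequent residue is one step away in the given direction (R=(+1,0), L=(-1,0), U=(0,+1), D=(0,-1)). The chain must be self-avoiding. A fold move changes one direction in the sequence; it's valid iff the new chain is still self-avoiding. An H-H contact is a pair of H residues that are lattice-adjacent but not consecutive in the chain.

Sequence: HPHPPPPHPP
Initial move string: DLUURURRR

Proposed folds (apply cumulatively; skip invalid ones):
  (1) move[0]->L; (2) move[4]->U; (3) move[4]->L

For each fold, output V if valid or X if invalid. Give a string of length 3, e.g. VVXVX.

Answer: VVV

Derivation:
Initial: DLUURURRR -> [(0, 0), (0, -1), (-1, -1), (-1, 0), (-1, 1), (0, 1), (0, 2), (1, 2), (2, 2), (3, 2)]
Fold 1: move[0]->L => LLUURURRR VALID
Fold 2: move[4]->U => LLUUUURRR VALID
Fold 3: move[4]->L => LLUULURRR VALID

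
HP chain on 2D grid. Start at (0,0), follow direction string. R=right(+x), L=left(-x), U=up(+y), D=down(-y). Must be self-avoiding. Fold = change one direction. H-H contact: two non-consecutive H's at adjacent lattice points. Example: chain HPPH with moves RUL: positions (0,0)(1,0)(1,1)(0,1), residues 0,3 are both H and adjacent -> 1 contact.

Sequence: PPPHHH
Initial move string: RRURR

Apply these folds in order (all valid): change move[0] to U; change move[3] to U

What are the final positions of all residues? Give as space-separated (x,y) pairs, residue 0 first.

Answer: (0,0) (0,1) (1,1) (1,2) (1,3) (2,3)

Derivation:
Initial moves: RRURR
Fold: move[0]->U => URURR (positions: [(0, 0), (0, 1), (1, 1), (1, 2), (2, 2), (3, 2)])
Fold: move[3]->U => URUUR (positions: [(0, 0), (0, 1), (1, 1), (1, 2), (1, 3), (2, 3)])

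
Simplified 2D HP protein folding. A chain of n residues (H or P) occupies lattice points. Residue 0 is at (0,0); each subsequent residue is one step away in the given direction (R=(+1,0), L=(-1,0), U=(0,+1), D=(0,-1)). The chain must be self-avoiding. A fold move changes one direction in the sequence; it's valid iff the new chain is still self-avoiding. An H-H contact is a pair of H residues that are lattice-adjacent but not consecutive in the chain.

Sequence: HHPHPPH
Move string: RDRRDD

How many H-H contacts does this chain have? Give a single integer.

Positions: [(0, 0), (1, 0), (1, -1), (2, -1), (3, -1), (3, -2), (3, -3)]
No H-H contacts found.

Answer: 0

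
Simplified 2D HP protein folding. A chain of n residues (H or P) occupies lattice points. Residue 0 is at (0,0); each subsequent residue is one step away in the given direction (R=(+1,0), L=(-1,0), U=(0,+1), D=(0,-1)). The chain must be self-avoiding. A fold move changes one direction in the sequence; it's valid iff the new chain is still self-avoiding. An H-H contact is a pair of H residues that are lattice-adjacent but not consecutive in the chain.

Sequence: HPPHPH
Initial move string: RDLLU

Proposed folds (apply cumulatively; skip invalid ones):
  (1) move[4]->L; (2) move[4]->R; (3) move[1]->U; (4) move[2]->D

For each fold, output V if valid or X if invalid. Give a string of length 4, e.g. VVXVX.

Initial: RDLLU -> [(0, 0), (1, 0), (1, -1), (0, -1), (-1, -1), (-1, 0)]
Fold 1: move[4]->L => RDLLL VALID
Fold 2: move[4]->R => RDLLR INVALID (collision), skipped
Fold 3: move[1]->U => RULLL VALID
Fold 4: move[2]->D => RUDLL INVALID (collision), skipped

Answer: VXVX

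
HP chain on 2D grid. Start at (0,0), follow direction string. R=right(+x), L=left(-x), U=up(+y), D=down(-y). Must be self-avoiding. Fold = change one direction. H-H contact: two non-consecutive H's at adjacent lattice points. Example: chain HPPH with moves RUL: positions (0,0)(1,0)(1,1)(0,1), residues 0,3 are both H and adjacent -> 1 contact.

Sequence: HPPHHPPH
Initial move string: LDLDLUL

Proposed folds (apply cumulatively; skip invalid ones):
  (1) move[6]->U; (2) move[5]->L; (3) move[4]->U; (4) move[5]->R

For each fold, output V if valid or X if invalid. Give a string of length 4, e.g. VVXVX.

Initial: LDLDLUL -> [(0, 0), (-1, 0), (-1, -1), (-2, -1), (-2, -2), (-3, -2), (-3, -1), (-4, -1)]
Fold 1: move[6]->U => LDLDLUU VALID
Fold 2: move[5]->L => LDLDLLU VALID
Fold 3: move[4]->U => LDLDULU INVALID (collision), skipped
Fold 4: move[5]->R => LDLDLRU INVALID (collision), skipped

Answer: VVXX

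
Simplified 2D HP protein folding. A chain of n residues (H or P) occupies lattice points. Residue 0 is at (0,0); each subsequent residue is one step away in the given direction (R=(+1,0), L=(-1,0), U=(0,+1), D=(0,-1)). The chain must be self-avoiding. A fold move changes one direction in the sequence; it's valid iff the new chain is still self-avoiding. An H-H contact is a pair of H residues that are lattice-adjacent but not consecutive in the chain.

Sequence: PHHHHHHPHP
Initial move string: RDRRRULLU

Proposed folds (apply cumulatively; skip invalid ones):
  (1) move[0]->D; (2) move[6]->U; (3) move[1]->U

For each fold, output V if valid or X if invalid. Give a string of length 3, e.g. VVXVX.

Initial: RDRRRULLU -> [(0, 0), (1, 0), (1, -1), (2, -1), (3, -1), (4, -1), (4, 0), (3, 0), (2, 0), (2, 1)]
Fold 1: move[0]->D => DDRRRULLU VALID
Fold 2: move[6]->U => DDRRRUULU VALID
Fold 3: move[1]->U => DURRRUULU INVALID (collision), skipped

Answer: VVX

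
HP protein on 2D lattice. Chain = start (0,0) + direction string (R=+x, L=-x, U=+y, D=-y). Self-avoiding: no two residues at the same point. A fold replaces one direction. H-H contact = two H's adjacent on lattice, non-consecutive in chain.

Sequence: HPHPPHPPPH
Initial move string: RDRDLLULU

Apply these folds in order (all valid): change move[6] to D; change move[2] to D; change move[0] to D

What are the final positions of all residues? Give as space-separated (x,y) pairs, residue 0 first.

Initial moves: RDRDLLULU
Fold: move[6]->D => RDRDLLDLU (positions: [(0, 0), (1, 0), (1, -1), (2, -1), (2, -2), (1, -2), (0, -2), (0, -3), (-1, -3), (-1, -2)])
Fold: move[2]->D => RDDDLLDLU (positions: [(0, 0), (1, 0), (1, -1), (1, -2), (1, -3), (0, -3), (-1, -3), (-1, -4), (-2, -4), (-2, -3)])
Fold: move[0]->D => DDDDLLDLU (positions: [(0, 0), (0, -1), (0, -2), (0, -3), (0, -4), (-1, -4), (-2, -4), (-2, -5), (-3, -5), (-3, -4)])

Answer: (0,0) (0,-1) (0,-2) (0,-3) (0,-4) (-1,-4) (-2,-4) (-2,-5) (-3,-5) (-3,-4)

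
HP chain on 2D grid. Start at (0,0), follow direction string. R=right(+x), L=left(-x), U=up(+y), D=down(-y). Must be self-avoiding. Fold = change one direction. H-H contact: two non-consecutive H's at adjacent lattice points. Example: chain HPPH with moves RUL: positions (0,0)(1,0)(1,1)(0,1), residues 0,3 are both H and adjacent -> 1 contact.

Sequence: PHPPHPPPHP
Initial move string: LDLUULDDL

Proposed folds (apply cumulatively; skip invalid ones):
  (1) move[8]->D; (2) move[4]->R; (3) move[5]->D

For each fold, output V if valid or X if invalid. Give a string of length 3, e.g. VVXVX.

Answer: VXX

Derivation:
Initial: LDLUULDDL -> [(0, 0), (-1, 0), (-1, -1), (-2, -1), (-2, 0), (-2, 1), (-3, 1), (-3, 0), (-3, -1), (-4, -1)]
Fold 1: move[8]->D => LDLUULDDD VALID
Fold 2: move[4]->R => LDLURLDDD INVALID (collision), skipped
Fold 3: move[5]->D => LDLUUDDDD INVALID (collision), skipped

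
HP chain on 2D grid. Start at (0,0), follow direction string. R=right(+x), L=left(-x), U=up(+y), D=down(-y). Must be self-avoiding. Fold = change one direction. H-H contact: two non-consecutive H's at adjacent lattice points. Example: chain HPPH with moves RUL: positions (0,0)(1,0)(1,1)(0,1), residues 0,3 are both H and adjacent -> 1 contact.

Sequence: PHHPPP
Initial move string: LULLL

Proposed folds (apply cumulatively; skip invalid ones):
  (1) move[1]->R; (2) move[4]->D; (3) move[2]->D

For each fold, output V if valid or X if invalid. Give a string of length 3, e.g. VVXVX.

Initial: LULLL -> [(0, 0), (-1, 0), (-1, 1), (-2, 1), (-3, 1), (-4, 1)]
Fold 1: move[1]->R => LRLLL INVALID (collision), skipped
Fold 2: move[4]->D => LULLD VALID
Fold 3: move[2]->D => LUDLD INVALID (collision), skipped

Answer: XVX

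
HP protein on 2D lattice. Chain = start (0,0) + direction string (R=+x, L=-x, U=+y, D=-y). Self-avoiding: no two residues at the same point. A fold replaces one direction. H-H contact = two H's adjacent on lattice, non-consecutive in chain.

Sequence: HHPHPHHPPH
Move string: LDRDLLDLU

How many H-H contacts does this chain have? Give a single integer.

Positions: [(0, 0), (-1, 0), (-1, -1), (0, -1), (0, -2), (-1, -2), (-2, -2), (-2, -3), (-3, -3), (-3, -2)]
H-H contact: residue 0 @(0,0) - residue 3 @(0, -1)
H-H contact: residue 6 @(-2,-2) - residue 9 @(-3, -2)

Answer: 2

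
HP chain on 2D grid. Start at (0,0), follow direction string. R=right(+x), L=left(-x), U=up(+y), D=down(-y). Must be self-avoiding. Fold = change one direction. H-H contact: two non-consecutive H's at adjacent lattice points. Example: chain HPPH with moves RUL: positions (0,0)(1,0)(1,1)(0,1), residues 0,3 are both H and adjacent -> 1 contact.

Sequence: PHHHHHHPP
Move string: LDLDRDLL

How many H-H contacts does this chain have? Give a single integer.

Positions: [(0, 0), (-1, 0), (-1, -1), (-2, -1), (-2, -2), (-1, -2), (-1, -3), (-2, -3), (-3, -3)]
H-H contact: residue 2 @(-1,-1) - residue 5 @(-1, -2)

Answer: 1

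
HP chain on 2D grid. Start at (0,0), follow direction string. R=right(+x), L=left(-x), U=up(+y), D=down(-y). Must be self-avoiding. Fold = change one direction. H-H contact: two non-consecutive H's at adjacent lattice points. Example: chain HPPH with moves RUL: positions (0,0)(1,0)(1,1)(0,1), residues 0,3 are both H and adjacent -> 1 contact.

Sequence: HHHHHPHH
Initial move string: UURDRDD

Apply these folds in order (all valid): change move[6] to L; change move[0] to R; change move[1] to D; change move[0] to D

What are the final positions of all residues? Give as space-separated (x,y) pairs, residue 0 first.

Answer: (0,0) (0,-1) (0,-2) (1,-2) (1,-3) (2,-3) (2,-4) (1,-4)

Derivation:
Initial moves: UURDRDD
Fold: move[6]->L => UURDRDL (positions: [(0, 0), (0, 1), (0, 2), (1, 2), (1, 1), (2, 1), (2, 0), (1, 0)])
Fold: move[0]->R => RURDRDL (positions: [(0, 0), (1, 0), (1, 1), (2, 1), (2, 0), (3, 0), (3, -1), (2, -1)])
Fold: move[1]->D => RDRDRDL (positions: [(0, 0), (1, 0), (1, -1), (2, -1), (2, -2), (3, -2), (3, -3), (2, -3)])
Fold: move[0]->D => DDRDRDL (positions: [(0, 0), (0, -1), (0, -2), (1, -2), (1, -3), (2, -3), (2, -4), (1, -4)])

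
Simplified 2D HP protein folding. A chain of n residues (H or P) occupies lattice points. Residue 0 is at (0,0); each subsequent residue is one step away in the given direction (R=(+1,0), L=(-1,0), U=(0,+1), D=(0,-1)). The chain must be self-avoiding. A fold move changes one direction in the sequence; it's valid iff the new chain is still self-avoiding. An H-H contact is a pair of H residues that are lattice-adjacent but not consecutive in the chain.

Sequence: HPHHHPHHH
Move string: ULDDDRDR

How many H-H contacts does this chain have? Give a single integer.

Positions: [(0, 0), (0, 1), (-1, 1), (-1, 0), (-1, -1), (-1, -2), (0, -2), (0, -3), (1, -3)]
H-H contact: residue 0 @(0,0) - residue 3 @(-1, 0)

Answer: 1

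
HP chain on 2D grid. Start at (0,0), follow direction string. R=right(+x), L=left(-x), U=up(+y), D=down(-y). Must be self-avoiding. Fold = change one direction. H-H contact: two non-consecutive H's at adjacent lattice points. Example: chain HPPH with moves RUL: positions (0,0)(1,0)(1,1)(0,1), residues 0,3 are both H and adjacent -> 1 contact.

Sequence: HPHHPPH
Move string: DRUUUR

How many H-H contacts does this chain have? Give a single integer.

Answer: 1

Derivation:
Positions: [(0, 0), (0, -1), (1, -1), (1, 0), (1, 1), (1, 2), (2, 2)]
H-H contact: residue 0 @(0,0) - residue 3 @(1, 0)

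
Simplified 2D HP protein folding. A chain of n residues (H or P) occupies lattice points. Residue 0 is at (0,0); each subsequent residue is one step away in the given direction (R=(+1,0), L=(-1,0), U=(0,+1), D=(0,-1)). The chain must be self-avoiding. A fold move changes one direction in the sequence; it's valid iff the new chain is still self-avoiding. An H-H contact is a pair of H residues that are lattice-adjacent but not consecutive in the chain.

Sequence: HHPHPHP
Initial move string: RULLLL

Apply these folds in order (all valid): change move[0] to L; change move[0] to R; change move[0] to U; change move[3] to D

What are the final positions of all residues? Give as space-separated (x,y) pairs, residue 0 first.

Answer: (0,0) (0,1) (0,2) (-1,2) (-1,1) (-2,1) (-3,1)

Derivation:
Initial moves: RULLLL
Fold: move[0]->L => LULLLL (positions: [(0, 0), (-1, 0), (-1, 1), (-2, 1), (-3, 1), (-4, 1), (-5, 1)])
Fold: move[0]->R => RULLLL (positions: [(0, 0), (1, 0), (1, 1), (0, 1), (-1, 1), (-2, 1), (-3, 1)])
Fold: move[0]->U => UULLLL (positions: [(0, 0), (0, 1), (0, 2), (-1, 2), (-2, 2), (-3, 2), (-4, 2)])
Fold: move[3]->D => UULDLL (positions: [(0, 0), (0, 1), (0, 2), (-1, 2), (-1, 1), (-2, 1), (-3, 1)])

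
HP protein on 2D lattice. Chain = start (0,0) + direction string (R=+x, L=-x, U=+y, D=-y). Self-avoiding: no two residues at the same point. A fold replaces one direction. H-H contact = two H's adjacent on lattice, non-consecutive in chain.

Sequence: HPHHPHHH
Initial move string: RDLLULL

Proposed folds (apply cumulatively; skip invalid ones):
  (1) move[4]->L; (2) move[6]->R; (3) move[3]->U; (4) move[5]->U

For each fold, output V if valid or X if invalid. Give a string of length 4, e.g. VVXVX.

Initial: RDLLULL -> [(0, 0), (1, 0), (1, -1), (0, -1), (-1, -1), (-1, 0), (-2, 0), (-3, 0)]
Fold 1: move[4]->L => RDLLLLL VALID
Fold 2: move[6]->R => RDLLLLR INVALID (collision), skipped
Fold 3: move[3]->U => RDLULLL INVALID (collision), skipped
Fold 4: move[5]->U => RDLLLUL VALID

Answer: VXXV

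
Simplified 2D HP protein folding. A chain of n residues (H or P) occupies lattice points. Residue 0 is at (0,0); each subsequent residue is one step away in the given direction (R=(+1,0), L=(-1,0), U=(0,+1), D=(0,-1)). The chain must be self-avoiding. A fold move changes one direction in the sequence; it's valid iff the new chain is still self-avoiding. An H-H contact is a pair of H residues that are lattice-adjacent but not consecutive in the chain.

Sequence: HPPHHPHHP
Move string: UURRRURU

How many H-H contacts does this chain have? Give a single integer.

Positions: [(0, 0), (0, 1), (0, 2), (1, 2), (2, 2), (3, 2), (3, 3), (4, 3), (4, 4)]
No H-H contacts found.

Answer: 0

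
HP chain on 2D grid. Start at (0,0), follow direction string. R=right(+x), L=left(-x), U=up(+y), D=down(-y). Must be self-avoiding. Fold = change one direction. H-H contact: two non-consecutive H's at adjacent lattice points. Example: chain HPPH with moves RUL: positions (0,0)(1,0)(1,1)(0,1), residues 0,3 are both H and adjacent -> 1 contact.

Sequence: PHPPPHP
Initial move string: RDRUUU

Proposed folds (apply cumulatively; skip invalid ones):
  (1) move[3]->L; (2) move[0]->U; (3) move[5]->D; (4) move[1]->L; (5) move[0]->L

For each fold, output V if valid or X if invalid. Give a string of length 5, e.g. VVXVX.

Answer: XXXXX

Derivation:
Initial: RDRUUU -> [(0, 0), (1, 0), (1, -1), (2, -1), (2, 0), (2, 1), (2, 2)]
Fold 1: move[3]->L => RDRLUU INVALID (collision), skipped
Fold 2: move[0]->U => UDRUUU INVALID (collision), skipped
Fold 3: move[5]->D => RDRUUD INVALID (collision), skipped
Fold 4: move[1]->L => RLRUUU INVALID (collision), skipped
Fold 5: move[0]->L => LDRUUU INVALID (collision), skipped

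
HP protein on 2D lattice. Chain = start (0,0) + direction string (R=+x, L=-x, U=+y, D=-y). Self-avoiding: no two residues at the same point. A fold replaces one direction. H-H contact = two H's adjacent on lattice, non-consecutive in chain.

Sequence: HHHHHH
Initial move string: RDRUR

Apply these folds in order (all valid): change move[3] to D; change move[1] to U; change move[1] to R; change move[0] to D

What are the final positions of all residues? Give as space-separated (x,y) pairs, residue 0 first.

Answer: (0,0) (0,-1) (1,-1) (2,-1) (2,-2) (3,-2)

Derivation:
Initial moves: RDRUR
Fold: move[3]->D => RDRDR (positions: [(0, 0), (1, 0), (1, -1), (2, -1), (2, -2), (3, -2)])
Fold: move[1]->U => RURDR (positions: [(0, 0), (1, 0), (1, 1), (2, 1), (2, 0), (3, 0)])
Fold: move[1]->R => RRRDR (positions: [(0, 0), (1, 0), (2, 0), (3, 0), (3, -1), (4, -1)])
Fold: move[0]->D => DRRDR (positions: [(0, 0), (0, -1), (1, -1), (2, -1), (2, -2), (3, -2)])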